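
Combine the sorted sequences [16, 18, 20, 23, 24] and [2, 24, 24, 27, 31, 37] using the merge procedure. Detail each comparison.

Merging process:

Compare 16 vs 2: take 2 from right. Merged: [2]
Compare 16 vs 24: take 16 from left. Merged: [2, 16]
Compare 18 vs 24: take 18 from left. Merged: [2, 16, 18]
Compare 20 vs 24: take 20 from left. Merged: [2, 16, 18, 20]
Compare 23 vs 24: take 23 from left. Merged: [2, 16, 18, 20, 23]
Compare 24 vs 24: take 24 from left. Merged: [2, 16, 18, 20, 23, 24]
Append remaining from right: [24, 24, 27, 31, 37]. Merged: [2, 16, 18, 20, 23, 24, 24, 24, 27, 31, 37]

Final merged array: [2, 16, 18, 20, 23, 24, 24, 24, 27, 31, 37]
Total comparisons: 6

The merged array is [2, 16, 18, 20, 23, 24, 24, 24, 27, 31, 37], requiring 6 comparisons. The merge step runs in O(n) time where n is the total number of elements.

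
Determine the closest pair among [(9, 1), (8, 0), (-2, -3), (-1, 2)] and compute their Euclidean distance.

Computing all pairwise distances among 4 points:

d((9, 1), (8, 0)) = 1.4142 <-- minimum
d((9, 1), (-2, -3)) = 11.7047
d((9, 1), (-1, 2)) = 10.0499
d((8, 0), (-2, -3)) = 10.4403
d((8, 0), (-1, 2)) = 9.2195
d((-2, -3), (-1, 2)) = 5.099

Closest pair: (9, 1) and (8, 0) with distance 1.4142

The closest pair is (9, 1) and (8, 0) with Euclidean distance 1.4142. For 4 points, brute-force pairwise comparison is shown above. For large n, the divide-and-conquer algorithm (sort by x, recurse on halves, check the dividing strip) achieves O(n log n).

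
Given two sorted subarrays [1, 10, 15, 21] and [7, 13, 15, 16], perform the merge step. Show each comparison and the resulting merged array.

Merging process:

Compare 1 vs 7: take 1 from left. Merged: [1]
Compare 10 vs 7: take 7 from right. Merged: [1, 7]
Compare 10 vs 13: take 10 from left. Merged: [1, 7, 10]
Compare 15 vs 13: take 13 from right. Merged: [1, 7, 10, 13]
Compare 15 vs 15: take 15 from left. Merged: [1, 7, 10, 13, 15]
Compare 21 vs 15: take 15 from right. Merged: [1, 7, 10, 13, 15, 15]
Compare 21 vs 16: take 16 from right. Merged: [1, 7, 10, 13, 15, 15, 16]
Append remaining from left: [21]. Merged: [1, 7, 10, 13, 15, 15, 16, 21]

Final merged array: [1, 7, 10, 13, 15, 15, 16, 21]
Total comparisons: 7

The merged array is [1, 7, 10, 13, 15, 15, 16, 21], requiring 7 comparisons. The merge step runs in O(n) time where n is the total number of elements.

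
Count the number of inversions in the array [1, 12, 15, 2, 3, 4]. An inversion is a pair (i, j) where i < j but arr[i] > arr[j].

Finding inversions in [1, 12, 15, 2, 3, 4]:

(1, 3): arr[1]=12 > arr[3]=2
(1, 4): arr[1]=12 > arr[4]=3
(1, 5): arr[1]=12 > arr[5]=4
(2, 3): arr[2]=15 > arr[3]=2
(2, 4): arr[2]=15 > arr[4]=3
(2, 5): arr[2]=15 > arr[5]=4

Total inversions: 6

The array has 6 inversion(s): (1,3), (1,4), (1,5), (2,3), (2,4), (2,5). Each pair (i,j) satisfies i < j and arr[i] > arr[j].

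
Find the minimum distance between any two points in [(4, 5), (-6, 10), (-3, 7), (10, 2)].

Computing all pairwise distances among 4 points:

d((4, 5), (-6, 10)) = 11.1803
d((4, 5), (-3, 7)) = 7.2801
d((4, 5), (10, 2)) = 6.7082
d((-6, 10), (-3, 7)) = 4.2426 <-- minimum
d((-6, 10), (10, 2)) = 17.8885
d((-3, 7), (10, 2)) = 13.9284

Closest pair: (-6, 10) and (-3, 7) with distance 4.2426

The closest pair is (-6, 10) and (-3, 7) with Euclidean distance 4.2426. For 4 points, brute-force pairwise comparison is shown above. For large n, the divide-and-conquer algorithm (sort by x, recurse on halves, check the dividing strip) achieves O(n log n).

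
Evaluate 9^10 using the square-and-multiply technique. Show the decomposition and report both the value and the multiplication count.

Computing 9^10 by squaring (build up from 9^1; each line after the first costs one multiplication):

9^1 = 9
9^2 = (9^1)^2 = 9^2 = 81
9^4 = (9^2)^2 = 81^2 = 6561
9^5 = 9 * 9^4 = 9 * 6561 = 59049
9^10 = (9^5)^2 = 59049^2 = 3486784401

Result: 3486784401
Multiplications needed: 4 (4 lines after 9^1)

9^10 = 3486784401. Using exponentiation by squaring, this requires 4 multiplications. The key idea: if the exponent is even, square the half-power; if odd, multiply by the base once.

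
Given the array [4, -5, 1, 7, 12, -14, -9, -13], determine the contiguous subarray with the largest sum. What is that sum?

Using Kadane's algorithm on [4, -5, 1, 7, 12, -14, -9, -13]:

Scanning through the array:
Position 1 (value -5): max_ending_here = -1, max_so_far = 4
Position 2 (value 1): max_ending_here = 1, max_so_far = 4
Position 3 (value 7): max_ending_here = 8, max_so_far = 8
Position 4 (value 12): max_ending_here = 20, max_so_far = 20
Position 5 (value -14): max_ending_here = 6, max_so_far = 20
Position 6 (value -9): max_ending_here = -3, max_so_far = 20
Position 7 (value -13): max_ending_here = -13, max_so_far = 20

Maximum subarray: [1, 7, 12]
Maximum sum: 20

The maximum subarray is [1, 7, 12] with sum 20. This subarray runs from index 2 to index 4.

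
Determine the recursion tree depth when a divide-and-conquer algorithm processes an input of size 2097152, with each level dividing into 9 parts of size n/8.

For divide and conquer with division factor 8:

Problem sizes at each level:
Level 0: 2097152
Level 1: 262144
Level 2: 32768
Level 3: 4096
Level 4: 512
Level 5: 64
Level 6: 8
Level 7: 1

The root is level 0 and the size-1 base case is level 7 (the tree spans levels 0 through 7, i.e. 8 levels counting the root), so the depth is the number of divisions: log_8(2097152) = 7

The recursion tree depth is log_8(2097152) = 7. At each level, the problem size is divided by 8, so it takes 7 divisions to reduce to a base case of size 1. The algorithm makes 9 recursive calls at each level.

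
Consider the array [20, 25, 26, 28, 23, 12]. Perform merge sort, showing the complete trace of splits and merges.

Merge sort trace:

Split: [20, 25, 26, 28, 23, 12] -> [20, 25, 26] and [28, 23, 12]
  Split: [20, 25, 26] -> [20] and [25, 26]
    Split: [25, 26] -> [25] and [26]
    Merge: [25] + [26] -> [25, 26]
  Merge: [20] + [25, 26] -> [20, 25, 26]
  Split: [28, 23, 12] -> [28] and [23, 12]
    Split: [23, 12] -> [23] and [12]
    Merge: [23] + [12] -> [12, 23]
  Merge: [28] + [12, 23] -> [12, 23, 28]
Merge: [20, 25, 26] + [12, 23, 28] -> [12, 20, 23, 25, 26, 28]

Final sorted array: [12, 20, 23, 25, 26, 28]

The merge sort proceeds by recursively splitting the array and merging sorted halves.
After all merges, the sorted array is [12, 20, 23, 25, 26, 28].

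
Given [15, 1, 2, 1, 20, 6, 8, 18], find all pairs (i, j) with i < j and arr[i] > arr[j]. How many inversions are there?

Finding inversions in [15, 1, 2, 1, 20, 6, 8, 18]:

(0, 1): arr[0]=15 > arr[1]=1
(0, 2): arr[0]=15 > arr[2]=2
(0, 3): arr[0]=15 > arr[3]=1
(0, 5): arr[0]=15 > arr[5]=6
(0, 6): arr[0]=15 > arr[6]=8
(2, 3): arr[2]=2 > arr[3]=1
(4, 5): arr[4]=20 > arr[5]=6
(4, 6): arr[4]=20 > arr[6]=8
(4, 7): arr[4]=20 > arr[7]=18

Total inversions: 9

The array has 9 inversion(s): (0,1), (0,2), (0,3), (0,5), (0,6), (2,3), (4,5), (4,6), (4,7). Each pair (i,j) satisfies i < j and arr[i] > arr[j].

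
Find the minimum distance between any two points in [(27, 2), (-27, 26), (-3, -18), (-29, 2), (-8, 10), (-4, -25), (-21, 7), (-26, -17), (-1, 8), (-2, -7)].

Computing all pairwise distances among 10 points:

d((27, 2), (-27, 26)) = 59.0931
d((27, 2), (-3, -18)) = 36.0555
d((27, 2), (-29, 2)) = 56.0
d((27, 2), (-8, 10)) = 35.9026
d((27, 2), (-4, -25)) = 41.1096
d((27, 2), (-21, 7)) = 48.2597
d((27, 2), (-26, -17)) = 56.3028
d((27, 2), (-1, 8)) = 28.6356
d((27, 2), (-2, -7)) = 30.3645
d((-27, 26), (-3, -18)) = 50.1199
d((-27, 26), (-29, 2)) = 24.0832
d((-27, 26), (-8, 10)) = 24.8395
d((-27, 26), (-4, -25)) = 55.9464
d((-27, 26), (-21, 7)) = 19.9249
d((-27, 26), (-26, -17)) = 43.0116
d((-27, 26), (-1, 8)) = 31.6228
d((-27, 26), (-2, -7)) = 41.4005
d((-3, -18), (-29, 2)) = 32.8024
d((-3, -18), (-8, 10)) = 28.4429
d((-3, -18), (-4, -25)) = 7.0711 <-- minimum
d((-3, -18), (-21, 7)) = 30.8058
d((-3, -18), (-26, -17)) = 23.0217
d((-3, -18), (-1, 8)) = 26.0768
d((-3, -18), (-2, -7)) = 11.0454
d((-29, 2), (-8, 10)) = 22.4722
d((-29, 2), (-4, -25)) = 36.7967
d((-29, 2), (-21, 7)) = 9.434
d((-29, 2), (-26, -17)) = 19.2354
d((-29, 2), (-1, 8)) = 28.6356
d((-29, 2), (-2, -7)) = 28.4605
d((-8, 10), (-4, -25)) = 35.2278
d((-8, 10), (-21, 7)) = 13.3417
d((-8, 10), (-26, -17)) = 32.45
d((-8, 10), (-1, 8)) = 7.2801
d((-8, 10), (-2, -7)) = 18.0278
d((-4, -25), (-21, 7)) = 36.2353
d((-4, -25), (-26, -17)) = 23.4094
d((-4, -25), (-1, 8)) = 33.1361
d((-4, -25), (-2, -7)) = 18.1108
d((-21, 7), (-26, -17)) = 24.5153
d((-21, 7), (-1, 8)) = 20.025
d((-21, 7), (-2, -7)) = 23.6008
d((-26, -17), (-1, 8)) = 35.3553
d((-26, -17), (-2, -7)) = 26.0
d((-1, 8), (-2, -7)) = 15.0333

Closest pair: (-3, -18) and (-4, -25) with distance 7.0711

The closest pair is (-3, -18) and (-4, -25) with Euclidean distance 7.0711. For 10 points, brute-force pairwise comparison is shown above. For large n, the divide-and-conquer algorithm (sort by x, recurse on halves, check the dividing strip) achieves O(n log n).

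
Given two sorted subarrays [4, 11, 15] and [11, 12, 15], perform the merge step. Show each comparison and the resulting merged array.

Merging process:

Compare 4 vs 11: take 4 from left. Merged: [4]
Compare 11 vs 11: take 11 from left. Merged: [4, 11]
Compare 15 vs 11: take 11 from right. Merged: [4, 11, 11]
Compare 15 vs 12: take 12 from right. Merged: [4, 11, 11, 12]
Compare 15 vs 15: take 15 from left. Merged: [4, 11, 11, 12, 15]
Append remaining from right: [15]. Merged: [4, 11, 11, 12, 15, 15]

Final merged array: [4, 11, 11, 12, 15, 15]
Total comparisons: 5

The merged array is [4, 11, 11, 12, 15, 15], requiring 5 comparisons. The merge step runs in O(n) time where n is the total number of elements.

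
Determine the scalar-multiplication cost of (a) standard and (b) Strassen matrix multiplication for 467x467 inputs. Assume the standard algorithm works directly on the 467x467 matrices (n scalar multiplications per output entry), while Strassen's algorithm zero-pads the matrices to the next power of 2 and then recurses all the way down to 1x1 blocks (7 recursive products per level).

Matrix multiplication for 467x467 matrices:

Strassen's algorithm requires power-of-2 dimensions. Pad 467x467 to 512x512 (next power of 2).

Standard algorithm: 467^3 = 101847563 multiplications
Strassen's algorithm: 7^(log2(512)) = 7^9 = 40353607 multiplications
Savings: 101847563 - 40353607 = 61493956 multiplications

Standard: 101847563 multiplications (467^3). Strassen: 40353607 multiplications (7^9, after padding to 512x512). Strassen reduces 8 recursive multiplications to 7 at each level.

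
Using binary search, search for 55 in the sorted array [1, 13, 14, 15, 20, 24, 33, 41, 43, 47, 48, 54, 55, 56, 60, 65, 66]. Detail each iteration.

Binary search for 55 in [1, 13, 14, 15, 20, 24, 33, 41, 43, 47, 48, 54, 55, 56, 60, 65, 66]:

lo=0, hi=16, mid=8, arr[mid]=43 -> 43 < 55, search right half
lo=9, hi=16, mid=12, arr[mid]=55 -> Found target at index 12!

Binary search finds 55 at index 12 after 2 comparisons. The search repeatedly halves the search space by comparing with the middle element.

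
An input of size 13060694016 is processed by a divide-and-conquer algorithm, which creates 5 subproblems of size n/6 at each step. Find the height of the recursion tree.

For divide and conquer with division factor 6:

Problem sizes at each level:
Level 0: 13060694016
Level 1: 2176782336
Level 2: 362797056
Level 3: 60466176
Level 4: 10077696
Level 5: 1679616
Level 6: 279936
Level 7: 46656
Level 8: 7776
Level 9: 1296
Level 10: 216
Level 11: 36
Level 12: 6
Level 13: 1

The root is level 0 and the size-1 base case is level 13 (the tree spans levels 0 through 13, i.e. 14 levels counting the root), so the depth is the number of divisions: log_6(13060694016) = 13

The recursion tree depth is log_6(13060694016) = 13. At each level, the problem size is divided by 6, so it takes 13 divisions to reduce to a base case of size 1. The algorithm makes 5 recursive calls at each level.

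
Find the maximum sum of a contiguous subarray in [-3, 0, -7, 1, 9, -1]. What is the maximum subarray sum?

Using Kadane's algorithm on [-3, 0, -7, 1, 9, -1]:

Scanning through the array:
Position 1 (value 0): max_ending_here = 0, max_so_far = 0
Position 2 (value -7): max_ending_here = -7, max_so_far = 0
Position 3 (value 1): max_ending_here = 1, max_so_far = 1
Position 4 (value 9): max_ending_here = 10, max_so_far = 10
Position 5 (value -1): max_ending_here = 9, max_so_far = 10

Maximum subarray: [1, 9]
Maximum sum: 10

The maximum subarray is [1, 9] with sum 10. This subarray runs from index 3 to index 4.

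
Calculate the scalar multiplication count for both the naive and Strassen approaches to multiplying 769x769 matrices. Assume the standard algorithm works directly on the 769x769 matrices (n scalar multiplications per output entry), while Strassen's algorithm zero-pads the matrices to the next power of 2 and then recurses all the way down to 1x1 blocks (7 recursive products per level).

Matrix multiplication for 769x769 matrices:

Strassen's algorithm requires power-of-2 dimensions. Pad 769x769 to 1024x1024 (next power of 2).

Standard algorithm: 769^3 = 454756609 multiplications
Strassen's algorithm: 7^(log2(1024)) = 7^10 = 282475249 multiplications
Savings: 454756609 - 282475249 = 172281360 multiplications

Standard: 454756609 multiplications (769^3). Strassen: 282475249 multiplications (7^10, after padding to 1024x1024). Strassen reduces 8 recursive multiplications to 7 at each level.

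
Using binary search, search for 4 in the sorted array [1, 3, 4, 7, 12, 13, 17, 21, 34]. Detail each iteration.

Binary search for 4 in [1, 3, 4, 7, 12, 13, 17, 21, 34]:

lo=0, hi=8, mid=4, arr[mid]=12 -> 12 > 4, search left half
lo=0, hi=3, mid=1, arr[mid]=3 -> 3 < 4, search right half
lo=2, hi=3, mid=2, arr[mid]=4 -> Found target at index 2!

Binary search finds 4 at index 2 after 3 comparisons. The search repeatedly halves the search space by comparing with the middle element.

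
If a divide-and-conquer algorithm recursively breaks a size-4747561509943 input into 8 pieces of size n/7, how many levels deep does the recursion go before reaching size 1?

For divide and conquer with division factor 7:

Problem sizes at each level:
Level 0: 4747561509943
Level 1: 678223072849
Level 2: 96889010407
Level 3: 13841287201
Level 4: 1977326743
Level 5: 282475249
Level 6: 40353607
Level 7: 5764801
Level 8: 823543
Level 9: 117649
Level 10: 16807
Level 11: 2401
Level 12: 343
Level 13: 49
Level 14: 7
Level 15: 1

The root is level 0 and the size-1 base case is level 15 (the tree spans levels 0 through 15, i.e. 16 levels counting the root), so the depth is the number of divisions: log_7(4747561509943) = 15

The recursion tree depth is log_7(4747561509943) = 15. At each level, the problem size is divided by 7, so it takes 15 divisions to reduce to a base case of size 1. The algorithm makes 8 recursive calls at each level.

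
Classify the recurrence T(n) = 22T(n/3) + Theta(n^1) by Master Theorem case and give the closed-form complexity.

Master Theorem for T(n) = 22T(n/3) + O(n^1):

a = 22, b = 3, c = 1
log_b(a) = log_3(22) = 2.8136

Case 1: c = 1 < log_3(22) = 2.8136
T(n) = O(n^(log_3 22))

For T(n) = 22T(n/3) + O(n^1): log_3(22) = 2.8136. This is Case 1 of the Master Theorem (c < log_b(a), work dominated by leaves), giving O(n^(log_3 22)).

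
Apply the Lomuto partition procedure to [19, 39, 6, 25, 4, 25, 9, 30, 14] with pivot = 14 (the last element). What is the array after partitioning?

Lomuto partition with pivot = 14:

Initial array: [19, 39, 6, 25, 4, 25, 9, 30, 14]

arr[0]=19 > 14: no swap
arr[1]=39 > 14: no swap
arr[2]=6 <= 14: swap with position 0, array becomes [6, 39, 19, 25, 4, 25, 9, 30, 14]
arr[3]=25 > 14: no swap
arr[4]=4 <= 14: swap with position 1, array becomes [6, 4, 19, 25, 39, 25, 9, 30, 14]
arr[5]=25 > 14: no swap
arr[6]=9 <= 14: swap with position 2, array becomes [6, 4, 9, 25, 39, 25, 19, 30, 14]
arr[7]=30 > 14: no swap

Place pivot at position 3: [6, 4, 9, 14, 39, 25, 19, 30, 25]
Pivot position: 3

After partitioning with pivot 14, the array becomes [6, 4, 9, 14, 39, 25, 19, 30, 25]. The pivot is placed at index 3. All elements to the left of the pivot are <= 14, and all elements to the right are > 14.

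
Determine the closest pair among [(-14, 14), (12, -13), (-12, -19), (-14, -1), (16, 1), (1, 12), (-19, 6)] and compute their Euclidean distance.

Computing all pairwise distances among 7 points:

d((-14, 14), (12, -13)) = 37.4833
d((-14, 14), (-12, -19)) = 33.0606
d((-14, 14), (-14, -1)) = 15.0
d((-14, 14), (16, 1)) = 32.6956
d((-14, 14), (1, 12)) = 15.1327
d((-14, 14), (-19, 6)) = 9.434
d((12, -13), (-12, -19)) = 24.7386
d((12, -13), (-14, -1)) = 28.6356
d((12, -13), (16, 1)) = 14.5602
d((12, -13), (1, 12)) = 27.313
d((12, -13), (-19, 6)) = 36.3593
d((-12, -19), (-14, -1)) = 18.1108
d((-12, -19), (16, 1)) = 34.4093
d((-12, -19), (1, 12)) = 33.6155
d((-12, -19), (-19, 6)) = 25.9615
d((-14, -1), (16, 1)) = 30.0666
d((-14, -1), (1, 12)) = 19.8494
d((-14, -1), (-19, 6)) = 8.6023 <-- minimum
d((16, 1), (1, 12)) = 18.6011
d((16, 1), (-19, 6)) = 35.3553
d((1, 12), (-19, 6)) = 20.8806

Closest pair: (-14, -1) and (-19, 6) with distance 8.6023

The closest pair is (-14, -1) and (-19, 6) with Euclidean distance 8.6023. For 7 points, brute-force pairwise comparison is shown above. For large n, the divide-and-conquer algorithm (sort by x, recurse on halves, check the dividing strip) achieves O(n log n).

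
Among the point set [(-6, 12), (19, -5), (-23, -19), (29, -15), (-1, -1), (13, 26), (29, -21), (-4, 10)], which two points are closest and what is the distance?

Computing all pairwise distances among 8 points:

d((-6, 12), (19, -5)) = 30.2324
d((-6, 12), (-23, -19)) = 35.3553
d((-6, 12), (29, -15)) = 44.2041
d((-6, 12), (-1, -1)) = 13.9284
d((-6, 12), (13, 26)) = 23.6008
d((-6, 12), (29, -21)) = 48.1041
d((-6, 12), (-4, 10)) = 2.8284 <-- minimum
d((19, -5), (-23, -19)) = 44.2719
d((19, -5), (29, -15)) = 14.1421
d((19, -5), (-1, -1)) = 20.3961
d((19, -5), (13, 26)) = 31.5753
d((19, -5), (29, -21)) = 18.868
d((19, -5), (-4, 10)) = 27.4591
d((-23, -19), (29, -15)) = 52.1536
d((-23, -19), (-1, -1)) = 28.4253
d((-23, -19), (13, 26)) = 57.6281
d((-23, -19), (29, -21)) = 52.0384
d((-23, -19), (-4, 10)) = 34.6699
d((29, -15), (-1, -1)) = 33.1059
d((29, -15), (13, 26)) = 44.0114
d((29, -15), (29, -21)) = 6.0
d((29, -15), (-4, 10)) = 41.4005
d((-1, -1), (13, 26)) = 30.4138
d((-1, -1), (29, -21)) = 36.0555
d((-1, -1), (-4, 10)) = 11.4018
d((13, 26), (29, -21)) = 49.6488
d((13, 26), (-4, 10)) = 23.3452
d((29, -21), (-4, 10)) = 45.2769

Closest pair: (-6, 12) and (-4, 10) with distance 2.8284

The closest pair is (-6, 12) and (-4, 10) with Euclidean distance 2.8284. For 8 points, brute-force pairwise comparison is shown above. For large n, the divide-and-conquer algorithm (sort by x, recurse on halves, check the dividing strip) achieves O(n log n).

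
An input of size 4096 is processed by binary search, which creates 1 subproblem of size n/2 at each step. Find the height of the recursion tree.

For divide and conquer with division factor 2:

Problem sizes at each level:
Level 0: 4096
Level 1: 2048
Level 2: 1024
Level 3: 512
Level 4: 256
Level 5: 128
Level 6: 64
Level 7: 32
Level 8: 16
Level 9: 8
Level 10: 4
Level 11: 2
Level 12: 1

The root is level 0 and the size-1 base case is level 12 (the tree spans levels 0 through 12, i.e. 13 levels counting the root), so the depth is the number of divisions: log_2(4096) = 12

The recursion tree depth is log_2(4096) = 12. At each level, the problem size is divided by 2, so it takes 12 divisions to reduce to a base case of size 1. The algorithm makes 1 recursive call at each level.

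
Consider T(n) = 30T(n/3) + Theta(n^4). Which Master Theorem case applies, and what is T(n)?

Master Theorem for T(n) = 30T(n/3) + O(n^4):

a = 30, b = 3, c = 4
log_b(a) = log_3(30) = 3.0959

Case 3: c = 4 > log_3(30) = 3.0959
T(n) = O(n^4) = O(n^4)

For T(n) = 30T(n/3) + O(n^4): log_3(30) = 3.0959. This is Case 3 of the Master Theorem (c > log_b(a), work dominated by root), giving O(n^4).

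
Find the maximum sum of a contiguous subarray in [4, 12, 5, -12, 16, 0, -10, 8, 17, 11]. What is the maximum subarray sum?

Using Kadane's algorithm on [4, 12, 5, -12, 16, 0, -10, 8, 17, 11]:

Scanning through the array:
Position 1 (value 12): max_ending_here = 16, max_so_far = 16
Position 2 (value 5): max_ending_here = 21, max_so_far = 21
Position 3 (value -12): max_ending_here = 9, max_so_far = 21
Position 4 (value 16): max_ending_here = 25, max_so_far = 25
Position 5 (value 0): max_ending_here = 25, max_so_far = 25
Position 6 (value -10): max_ending_here = 15, max_so_far = 25
Position 7 (value 8): max_ending_here = 23, max_so_far = 25
Position 8 (value 17): max_ending_here = 40, max_so_far = 40
Position 9 (value 11): max_ending_here = 51, max_so_far = 51

Maximum subarray: [4, 12, 5, -12, 16, 0, -10, 8, 17, 11]
Maximum sum: 51

The maximum subarray is [4, 12, 5, -12, 16, 0, -10, 8, 17, 11] with sum 51. This subarray runs from index 0 to index 9.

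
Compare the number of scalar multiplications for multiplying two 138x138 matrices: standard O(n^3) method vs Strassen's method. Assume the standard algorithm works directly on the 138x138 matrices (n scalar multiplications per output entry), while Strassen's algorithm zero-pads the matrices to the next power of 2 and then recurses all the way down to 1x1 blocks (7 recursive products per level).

Matrix multiplication for 138x138 matrices:

Strassen's algorithm requires power-of-2 dimensions. Pad 138x138 to 256x256 (next power of 2).

Standard algorithm: 138^3 = 2628072 multiplications
Strassen's algorithm: 7^(log2(256)) = 7^8 = 5764801 multiplications
Difference: 2628072 - 5764801 = -3136729 (Strassen uses MORE here due to padding overhead — for small or just-over-power-of-2 n, padding can outweigh the per-level savings)

Standard: 2628072 multiplications (138^3). Strassen: 5764801 multiplications (7^8, after padding to 256x256). Strassen reduces 8 recursive multiplications to 7 at each level.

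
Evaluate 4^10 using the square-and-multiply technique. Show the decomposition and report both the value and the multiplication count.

Computing 4^10 by squaring (build up from 4^1; each line after the first costs one multiplication):

4^1 = 4
4^2 = (4^1)^2 = 4^2 = 16
4^4 = (4^2)^2 = 16^2 = 256
4^5 = 4 * 4^4 = 4 * 256 = 1024
4^10 = (4^5)^2 = 1024^2 = 1048576

Result: 1048576
Multiplications needed: 4 (4 lines after 4^1)

4^10 = 1048576. Using exponentiation by squaring, this requires 4 multiplications. The key idea: if the exponent is even, square the half-power; if odd, multiply by the base once.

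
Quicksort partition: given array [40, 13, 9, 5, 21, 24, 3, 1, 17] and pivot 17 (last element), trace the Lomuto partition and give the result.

Lomuto partition with pivot = 17:

Initial array: [40, 13, 9, 5, 21, 24, 3, 1, 17]

arr[0]=40 > 17: no swap
arr[1]=13 <= 17: swap with position 0, array becomes [13, 40, 9, 5, 21, 24, 3, 1, 17]
arr[2]=9 <= 17: swap with position 1, array becomes [13, 9, 40, 5, 21, 24, 3, 1, 17]
arr[3]=5 <= 17: swap with position 2, array becomes [13, 9, 5, 40, 21, 24, 3, 1, 17]
arr[4]=21 > 17: no swap
arr[5]=24 > 17: no swap
arr[6]=3 <= 17: swap with position 3, array becomes [13, 9, 5, 3, 21, 24, 40, 1, 17]
arr[7]=1 <= 17: swap with position 4, array becomes [13, 9, 5, 3, 1, 24, 40, 21, 17]

Place pivot at position 5: [13, 9, 5, 3, 1, 17, 40, 21, 24]
Pivot position: 5

After partitioning with pivot 17, the array becomes [13, 9, 5, 3, 1, 17, 40, 21, 24]. The pivot is placed at index 5. All elements to the left of the pivot are <= 17, and all elements to the right are > 17.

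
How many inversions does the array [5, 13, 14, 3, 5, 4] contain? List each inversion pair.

Finding inversions in [5, 13, 14, 3, 5, 4]:

(0, 3): arr[0]=5 > arr[3]=3
(0, 5): arr[0]=5 > arr[5]=4
(1, 3): arr[1]=13 > arr[3]=3
(1, 4): arr[1]=13 > arr[4]=5
(1, 5): arr[1]=13 > arr[5]=4
(2, 3): arr[2]=14 > arr[3]=3
(2, 4): arr[2]=14 > arr[4]=5
(2, 5): arr[2]=14 > arr[5]=4
(4, 5): arr[4]=5 > arr[5]=4

Total inversions: 9

The array has 9 inversion(s): (0,3), (0,5), (1,3), (1,4), (1,5), (2,3), (2,4), (2,5), (4,5). Each pair (i,j) satisfies i < j and arr[i] > arr[j].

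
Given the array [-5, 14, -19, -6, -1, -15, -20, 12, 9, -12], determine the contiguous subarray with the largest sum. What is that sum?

Using Kadane's algorithm on [-5, 14, -19, -6, -1, -15, -20, 12, 9, -12]:

Scanning through the array:
Position 1 (value 14): max_ending_here = 14, max_so_far = 14
Position 2 (value -19): max_ending_here = -5, max_so_far = 14
Position 3 (value -6): max_ending_here = -6, max_so_far = 14
Position 4 (value -1): max_ending_here = -1, max_so_far = 14
Position 5 (value -15): max_ending_here = -15, max_so_far = 14
Position 6 (value -20): max_ending_here = -20, max_so_far = 14
Position 7 (value 12): max_ending_here = 12, max_so_far = 14
Position 8 (value 9): max_ending_here = 21, max_so_far = 21
Position 9 (value -12): max_ending_here = 9, max_so_far = 21

Maximum subarray: [12, 9]
Maximum sum: 21

The maximum subarray is [12, 9] with sum 21. This subarray runs from index 7 to index 8.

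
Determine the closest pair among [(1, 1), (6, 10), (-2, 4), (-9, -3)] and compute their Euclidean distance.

Computing all pairwise distances among 4 points:

d((1, 1), (6, 10)) = 10.2956
d((1, 1), (-2, 4)) = 4.2426 <-- minimum
d((1, 1), (-9, -3)) = 10.7703
d((6, 10), (-2, 4)) = 10.0
d((6, 10), (-9, -3)) = 19.8494
d((-2, 4), (-9, -3)) = 9.8995

Closest pair: (1, 1) and (-2, 4) with distance 4.2426

The closest pair is (1, 1) and (-2, 4) with Euclidean distance 4.2426. For 4 points, brute-force pairwise comparison is shown above. For large n, the divide-and-conquer algorithm (sort by x, recurse on halves, check the dividing strip) achieves O(n log n).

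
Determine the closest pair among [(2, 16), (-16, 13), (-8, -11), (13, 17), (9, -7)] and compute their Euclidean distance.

Computing all pairwise distances among 5 points:

d((2, 16), (-16, 13)) = 18.2483
d((2, 16), (-8, -11)) = 28.7924
d((2, 16), (13, 17)) = 11.0454 <-- minimum
d((2, 16), (9, -7)) = 24.0416
d((-16, 13), (-8, -11)) = 25.2982
d((-16, 13), (13, 17)) = 29.2746
d((-16, 13), (9, -7)) = 32.0156
d((-8, -11), (13, 17)) = 35.0
d((-8, -11), (9, -7)) = 17.4642
d((13, 17), (9, -7)) = 24.3311

Closest pair: (2, 16) and (13, 17) with distance 11.0454

The closest pair is (2, 16) and (13, 17) with Euclidean distance 11.0454. For 5 points, brute-force pairwise comparison is shown above. For large n, the divide-and-conquer algorithm (sort by x, recurse on halves, check the dividing strip) achieves O(n log n).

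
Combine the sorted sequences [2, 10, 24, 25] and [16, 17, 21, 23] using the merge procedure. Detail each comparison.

Merging process:

Compare 2 vs 16: take 2 from left. Merged: [2]
Compare 10 vs 16: take 10 from left. Merged: [2, 10]
Compare 24 vs 16: take 16 from right. Merged: [2, 10, 16]
Compare 24 vs 17: take 17 from right. Merged: [2, 10, 16, 17]
Compare 24 vs 21: take 21 from right. Merged: [2, 10, 16, 17, 21]
Compare 24 vs 23: take 23 from right. Merged: [2, 10, 16, 17, 21, 23]
Append remaining from left: [24, 25]. Merged: [2, 10, 16, 17, 21, 23, 24, 25]

Final merged array: [2, 10, 16, 17, 21, 23, 24, 25]
Total comparisons: 6

The merged array is [2, 10, 16, 17, 21, 23, 24, 25], requiring 6 comparisons. The merge step runs in O(n) time where n is the total number of elements.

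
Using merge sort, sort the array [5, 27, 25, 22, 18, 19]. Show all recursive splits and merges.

Merge sort trace:

Split: [5, 27, 25, 22, 18, 19] -> [5, 27, 25] and [22, 18, 19]
  Split: [5, 27, 25] -> [5] and [27, 25]
    Split: [27, 25] -> [27] and [25]
    Merge: [27] + [25] -> [25, 27]
  Merge: [5] + [25, 27] -> [5, 25, 27]
  Split: [22, 18, 19] -> [22] and [18, 19]
    Split: [18, 19] -> [18] and [19]
    Merge: [18] + [19] -> [18, 19]
  Merge: [22] + [18, 19] -> [18, 19, 22]
Merge: [5, 25, 27] + [18, 19, 22] -> [5, 18, 19, 22, 25, 27]

Final sorted array: [5, 18, 19, 22, 25, 27]

The merge sort proceeds by recursively splitting the array and merging sorted halves.
After all merges, the sorted array is [5, 18, 19, 22, 25, 27].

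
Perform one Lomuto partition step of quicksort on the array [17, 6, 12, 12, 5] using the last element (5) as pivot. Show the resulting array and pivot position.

Lomuto partition with pivot = 5:

Initial array: [17, 6, 12, 12, 5]

arr[0]=17 > 5: no swap
arr[1]=6 > 5: no swap
arr[2]=12 > 5: no swap
arr[3]=12 > 5: no swap

Place pivot at position 0: [5, 6, 12, 12, 17]
Pivot position: 0

After partitioning with pivot 5, the array becomes [5, 6, 12, 12, 17]. The pivot is placed at index 0. All elements to the left of the pivot are <= 5, and all elements to the right are > 5.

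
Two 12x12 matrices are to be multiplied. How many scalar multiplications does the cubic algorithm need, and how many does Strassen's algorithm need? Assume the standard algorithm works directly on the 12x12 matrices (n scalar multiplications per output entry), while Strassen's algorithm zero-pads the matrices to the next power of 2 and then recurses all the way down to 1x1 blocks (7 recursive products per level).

Matrix multiplication for 12x12 matrices:

Strassen's algorithm requires power-of-2 dimensions. Pad 12x12 to 16x16 (next power of 2).

Standard algorithm: 12^3 = 1728 multiplications
Strassen's algorithm: 7^(log2(16)) = 7^4 = 2401 multiplications
Difference: 1728 - 2401 = -673 (Strassen uses MORE here due to padding overhead — for small or just-over-power-of-2 n, padding can outweigh the per-level savings)

Standard: 1728 multiplications (12^3). Strassen: 2401 multiplications (7^4, after padding to 16x16). Strassen reduces 8 recursive multiplications to 7 at each level.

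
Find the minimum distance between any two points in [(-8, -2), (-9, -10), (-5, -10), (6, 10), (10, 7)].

Computing all pairwise distances among 5 points:

d((-8, -2), (-9, -10)) = 8.0623
d((-8, -2), (-5, -10)) = 8.544
d((-8, -2), (6, 10)) = 18.4391
d((-8, -2), (10, 7)) = 20.1246
d((-9, -10), (-5, -10)) = 4.0 <-- minimum
d((-9, -10), (6, 10)) = 25.0
d((-9, -10), (10, 7)) = 25.4951
d((-5, -10), (6, 10)) = 22.8254
d((-5, -10), (10, 7)) = 22.6716
d((6, 10), (10, 7)) = 5.0

Closest pair: (-9, -10) and (-5, -10) with distance 4.0

The closest pair is (-9, -10) and (-5, -10) with Euclidean distance 4.0. For 5 points, brute-force pairwise comparison is shown above. For large n, the divide-and-conquer algorithm (sort by x, recurse on halves, check the dividing strip) achieves O(n log n).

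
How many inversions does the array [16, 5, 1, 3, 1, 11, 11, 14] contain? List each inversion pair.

Finding inversions in [16, 5, 1, 3, 1, 11, 11, 14]:

(0, 1): arr[0]=16 > arr[1]=5
(0, 2): arr[0]=16 > arr[2]=1
(0, 3): arr[0]=16 > arr[3]=3
(0, 4): arr[0]=16 > arr[4]=1
(0, 5): arr[0]=16 > arr[5]=11
(0, 6): arr[0]=16 > arr[6]=11
(0, 7): arr[0]=16 > arr[7]=14
(1, 2): arr[1]=5 > arr[2]=1
(1, 3): arr[1]=5 > arr[3]=3
(1, 4): arr[1]=5 > arr[4]=1
(3, 4): arr[3]=3 > arr[4]=1

Total inversions: 11

The array has 11 inversion(s): (0,1), (0,2), (0,3), (0,4), (0,5), (0,6), (0,7), (1,2), (1,3), (1,4), (3,4). Each pair (i,j) satisfies i < j and arr[i] > arr[j].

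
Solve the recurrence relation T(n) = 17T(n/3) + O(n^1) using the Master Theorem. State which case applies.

Master Theorem for T(n) = 17T(n/3) + O(n^1):

a = 17, b = 3, c = 1
log_b(a) = log_3(17) = 2.5789

Case 1: c = 1 < log_3(17) = 2.5789
T(n) = O(n^(log_3 17))

For T(n) = 17T(n/3) + O(n^1): log_3(17) = 2.5789. This is Case 1 of the Master Theorem (c < log_b(a), work dominated by leaves), giving O(n^(log_3 17)).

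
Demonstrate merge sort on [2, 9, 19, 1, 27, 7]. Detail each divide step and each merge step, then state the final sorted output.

Merge sort trace:

Split: [2, 9, 19, 1, 27, 7] -> [2, 9, 19] and [1, 27, 7]
  Split: [2, 9, 19] -> [2] and [9, 19]
    Split: [9, 19] -> [9] and [19]
    Merge: [9] + [19] -> [9, 19]
  Merge: [2] + [9, 19] -> [2, 9, 19]
  Split: [1, 27, 7] -> [1] and [27, 7]
    Split: [27, 7] -> [27] and [7]
    Merge: [27] + [7] -> [7, 27]
  Merge: [1] + [7, 27] -> [1, 7, 27]
Merge: [2, 9, 19] + [1, 7, 27] -> [1, 2, 7, 9, 19, 27]

Final sorted array: [1, 2, 7, 9, 19, 27]

The merge sort proceeds by recursively splitting the array and merging sorted halves.
After all merges, the sorted array is [1, 2, 7, 9, 19, 27].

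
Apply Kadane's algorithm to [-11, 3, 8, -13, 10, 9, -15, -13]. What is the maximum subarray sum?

Using Kadane's algorithm on [-11, 3, 8, -13, 10, 9, -15, -13]:

Scanning through the array:
Position 1 (value 3): max_ending_here = 3, max_so_far = 3
Position 2 (value 8): max_ending_here = 11, max_so_far = 11
Position 3 (value -13): max_ending_here = -2, max_so_far = 11
Position 4 (value 10): max_ending_here = 10, max_so_far = 11
Position 5 (value 9): max_ending_here = 19, max_so_far = 19
Position 6 (value -15): max_ending_here = 4, max_so_far = 19
Position 7 (value -13): max_ending_here = -9, max_so_far = 19

Maximum subarray: [10, 9]
Maximum sum: 19

The maximum subarray is [10, 9] with sum 19. This subarray runs from index 4 to index 5.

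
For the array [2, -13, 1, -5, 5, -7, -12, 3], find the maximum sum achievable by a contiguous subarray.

Using Kadane's algorithm on [2, -13, 1, -5, 5, -7, -12, 3]:

Scanning through the array:
Position 1 (value -13): max_ending_here = -11, max_so_far = 2
Position 2 (value 1): max_ending_here = 1, max_so_far = 2
Position 3 (value -5): max_ending_here = -4, max_so_far = 2
Position 4 (value 5): max_ending_here = 5, max_so_far = 5
Position 5 (value -7): max_ending_here = -2, max_so_far = 5
Position 6 (value -12): max_ending_here = -12, max_so_far = 5
Position 7 (value 3): max_ending_here = 3, max_so_far = 5

Maximum subarray: [5]
Maximum sum: 5

The maximum subarray is [5] with sum 5. This subarray runs from index 4 to index 4.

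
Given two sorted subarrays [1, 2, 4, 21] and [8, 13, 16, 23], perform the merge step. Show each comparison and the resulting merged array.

Merging process:

Compare 1 vs 8: take 1 from left. Merged: [1]
Compare 2 vs 8: take 2 from left. Merged: [1, 2]
Compare 4 vs 8: take 4 from left. Merged: [1, 2, 4]
Compare 21 vs 8: take 8 from right. Merged: [1, 2, 4, 8]
Compare 21 vs 13: take 13 from right. Merged: [1, 2, 4, 8, 13]
Compare 21 vs 16: take 16 from right. Merged: [1, 2, 4, 8, 13, 16]
Compare 21 vs 23: take 21 from left. Merged: [1, 2, 4, 8, 13, 16, 21]
Append remaining from right: [23]. Merged: [1, 2, 4, 8, 13, 16, 21, 23]

Final merged array: [1, 2, 4, 8, 13, 16, 21, 23]
Total comparisons: 7

The merged array is [1, 2, 4, 8, 13, 16, 21, 23], requiring 7 comparisons. The merge step runs in O(n) time where n is the total number of elements.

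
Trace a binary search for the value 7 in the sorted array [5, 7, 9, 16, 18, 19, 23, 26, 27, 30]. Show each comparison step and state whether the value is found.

Binary search for 7 in [5, 7, 9, 16, 18, 19, 23, 26, 27, 30]:

lo=0, hi=9, mid=4, arr[mid]=18 -> 18 > 7, search left half
lo=0, hi=3, mid=1, arr[mid]=7 -> Found target at index 1!

Binary search finds 7 at index 1 after 2 comparisons. The search repeatedly halves the search space by comparing with the middle element.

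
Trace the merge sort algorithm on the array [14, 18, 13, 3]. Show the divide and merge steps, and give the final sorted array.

Merge sort trace:

Split: [14, 18, 13, 3] -> [14, 18] and [13, 3]
  Split: [14, 18] -> [14] and [18]
  Merge: [14] + [18] -> [14, 18]
  Split: [13, 3] -> [13] and [3]
  Merge: [13] + [3] -> [3, 13]
Merge: [14, 18] + [3, 13] -> [3, 13, 14, 18]

Final sorted array: [3, 13, 14, 18]

The merge sort proceeds by recursively splitting the array and merging sorted halves.
After all merges, the sorted array is [3, 13, 14, 18].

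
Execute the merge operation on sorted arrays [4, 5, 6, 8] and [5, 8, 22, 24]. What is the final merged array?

Merging process:

Compare 4 vs 5: take 4 from left. Merged: [4]
Compare 5 vs 5: take 5 from left. Merged: [4, 5]
Compare 6 vs 5: take 5 from right. Merged: [4, 5, 5]
Compare 6 vs 8: take 6 from left. Merged: [4, 5, 5, 6]
Compare 8 vs 8: take 8 from left. Merged: [4, 5, 5, 6, 8]
Append remaining from right: [8, 22, 24]. Merged: [4, 5, 5, 6, 8, 8, 22, 24]

Final merged array: [4, 5, 5, 6, 8, 8, 22, 24]
Total comparisons: 5

The merged array is [4, 5, 5, 6, 8, 8, 22, 24], requiring 5 comparisons. The merge step runs in O(n) time where n is the total number of elements.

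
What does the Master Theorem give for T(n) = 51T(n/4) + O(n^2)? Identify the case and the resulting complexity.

Master Theorem for T(n) = 51T(n/4) + O(n^2):

a = 51, b = 4, c = 2
log_b(a) = log_4(51) = 2.8362

Case 1: c = 2 < log_4(51) = 2.8362
T(n) = O(n^(log_4 51))

For T(n) = 51T(n/4) + O(n^2): log_4(51) = 2.8362. This is Case 1 of the Master Theorem (c < log_b(a), work dominated by leaves), giving O(n^(log_4 51)).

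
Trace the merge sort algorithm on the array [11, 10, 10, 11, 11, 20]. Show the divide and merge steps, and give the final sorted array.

Merge sort trace:

Split: [11, 10, 10, 11, 11, 20] -> [11, 10, 10] and [11, 11, 20]
  Split: [11, 10, 10] -> [11] and [10, 10]
    Split: [10, 10] -> [10] and [10]
    Merge: [10] + [10] -> [10, 10]
  Merge: [11] + [10, 10] -> [10, 10, 11]
  Split: [11, 11, 20] -> [11] and [11, 20]
    Split: [11, 20] -> [11] and [20]
    Merge: [11] + [20] -> [11, 20]
  Merge: [11] + [11, 20] -> [11, 11, 20]
Merge: [10, 10, 11] + [11, 11, 20] -> [10, 10, 11, 11, 11, 20]

Final sorted array: [10, 10, 11, 11, 11, 20]

The merge sort proceeds by recursively splitting the array and merging sorted halves.
After all merges, the sorted array is [10, 10, 11, 11, 11, 20].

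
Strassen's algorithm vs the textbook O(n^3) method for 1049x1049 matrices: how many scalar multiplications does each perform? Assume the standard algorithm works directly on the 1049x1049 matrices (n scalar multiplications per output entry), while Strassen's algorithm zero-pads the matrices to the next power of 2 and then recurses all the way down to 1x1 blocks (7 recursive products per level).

Matrix multiplication for 1049x1049 matrices:

Strassen's algorithm requires power-of-2 dimensions. Pad 1049x1049 to 2048x2048 (next power of 2).

Standard algorithm: 1049^3 = 1154320649 multiplications
Strassen's algorithm: 7^(log2(2048)) = 7^11 = 1977326743 multiplications
Difference: 1154320649 - 1977326743 = -823006094 (Strassen uses MORE here due to padding overhead — for small or just-over-power-of-2 n, padding can outweigh the per-level savings)

Standard: 1154320649 multiplications (1049^3). Strassen: 1977326743 multiplications (7^11, after padding to 2048x2048). Strassen reduces 8 recursive multiplications to 7 at each level.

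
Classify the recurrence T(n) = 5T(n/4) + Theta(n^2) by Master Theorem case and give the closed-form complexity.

Master Theorem for T(n) = 5T(n/4) + O(n^2):

a = 5, b = 4, c = 2
log_b(a) = log_4(5) = 1.1610

Case 3: c = 2 > log_4(5) = 1.1610
T(n) = O(n^2) = O(n^2)

For T(n) = 5T(n/4) + O(n^2): log_4(5) = 1.1610. This is Case 3 of the Master Theorem (c > log_b(a), work dominated by root), giving O(n^2).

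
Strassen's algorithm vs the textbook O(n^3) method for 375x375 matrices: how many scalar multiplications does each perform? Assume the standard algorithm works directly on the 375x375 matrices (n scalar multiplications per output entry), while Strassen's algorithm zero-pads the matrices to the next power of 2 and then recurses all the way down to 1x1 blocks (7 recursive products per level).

Matrix multiplication for 375x375 matrices:

Strassen's algorithm requires power-of-2 dimensions. Pad 375x375 to 512x512 (next power of 2).

Standard algorithm: 375^3 = 52734375 multiplications
Strassen's algorithm: 7^(log2(512)) = 7^9 = 40353607 multiplications
Savings: 52734375 - 40353607 = 12380768 multiplications

Standard: 52734375 multiplications (375^3). Strassen: 40353607 multiplications (7^9, after padding to 512x512). Strassen reduces 8 recursive multiplications to 7 at each level.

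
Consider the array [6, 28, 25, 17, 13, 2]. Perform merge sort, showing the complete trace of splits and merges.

Merge sort trace:

Split: [6, 28, 25, 17, 13, 2] -> [6, 28, 25] and [17, 13, 2]
  Split: [6, 28, 25] -> [6] and [28, 25]
    Split: [28, 25] -> [28] and [25]
    Merge: [28] + [25] -> [25, 28]
  Merge: [6] + [25, 28] -> [6, 25, 28]
  Split: [17, 13, 2] -> [17] and [13, 2]
    Split: [13, 2] -> [13] and [2]
    Merge: [13] + [2] -> [2, 13]
  Merge: [17] + [2, 13] -> [2, 13, 17]
Merge: [6, 25, 28] + [2, 13, 17] -> [2, 6, 13, 17, 25, 28]

Final sorted array: [2, 6, 13, 17, 25, 28]

The merge sort proceeds by recursively splitting the array and merging sorted halves.
After all merges, the sorted array is [2, 6, 13, 17, 25, 28].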